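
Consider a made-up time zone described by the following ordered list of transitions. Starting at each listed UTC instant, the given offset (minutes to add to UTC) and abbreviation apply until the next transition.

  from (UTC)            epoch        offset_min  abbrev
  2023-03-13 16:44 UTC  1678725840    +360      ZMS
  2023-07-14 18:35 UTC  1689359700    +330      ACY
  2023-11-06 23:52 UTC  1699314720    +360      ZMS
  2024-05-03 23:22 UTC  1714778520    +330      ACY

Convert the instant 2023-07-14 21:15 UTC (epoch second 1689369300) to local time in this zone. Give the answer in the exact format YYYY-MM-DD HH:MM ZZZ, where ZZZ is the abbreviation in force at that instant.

2023-07-15 02:45 ACY

Query: 2023-07-14 21:15 UTC
Rule 2/4 (ACY, +05:30): 2023-07-14 18:35 UTC ≤ query < 2023-11-06 23:52 UTC
21·60 + 15 + 330 = 1605 min
1605 = 1·1440 + 165; 165 = 2·60 + 45 → 02:45, 2023-07-14 + 1 day = 2023-07-15
→ 2023-07-15 02:45 ACY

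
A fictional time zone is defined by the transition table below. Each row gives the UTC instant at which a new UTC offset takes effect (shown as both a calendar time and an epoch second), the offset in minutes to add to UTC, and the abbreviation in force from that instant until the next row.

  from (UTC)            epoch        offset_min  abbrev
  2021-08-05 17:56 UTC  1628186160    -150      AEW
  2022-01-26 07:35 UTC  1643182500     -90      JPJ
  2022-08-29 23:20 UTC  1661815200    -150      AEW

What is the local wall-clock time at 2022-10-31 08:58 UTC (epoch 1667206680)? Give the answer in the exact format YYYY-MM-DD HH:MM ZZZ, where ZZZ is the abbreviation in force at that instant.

2022-10-31 06:28 AEW

Query: 2022-10-31 08:58 UTC
Rule 3/3 (AEW, -02:30): 2022-08-29 23:20 UTC ≤ query < +∞
8·60 + 58 - 150 = 388 min
388 = 0·1440 + 388; 388 = 6·60 + 28 → 06:28, same day
→ 2022-10-31 06:28 AEW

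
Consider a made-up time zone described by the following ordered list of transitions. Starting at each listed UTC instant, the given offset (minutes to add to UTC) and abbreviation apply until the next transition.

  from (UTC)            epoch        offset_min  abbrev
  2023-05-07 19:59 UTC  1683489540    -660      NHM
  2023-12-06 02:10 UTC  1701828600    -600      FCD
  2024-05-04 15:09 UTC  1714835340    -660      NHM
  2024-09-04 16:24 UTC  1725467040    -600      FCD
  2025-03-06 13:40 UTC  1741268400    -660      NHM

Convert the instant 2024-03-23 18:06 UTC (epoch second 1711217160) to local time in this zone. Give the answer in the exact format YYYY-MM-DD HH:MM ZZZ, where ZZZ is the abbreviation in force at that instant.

Query: 2024-03-23 18:06 UTC
Rule 2/5 (FCD, -10:00): 2023-12-06 02:10 UTC ≤ query < 2024-05-04 15:09 UTC
18·60 + 6 - 600 = 486 min
486 = 0·1440 + 486; 486 = 8·60 + 6 → 08:06, same day
→ 2024-03-23 08:06 FCD

2024-03-23 08:06 FCD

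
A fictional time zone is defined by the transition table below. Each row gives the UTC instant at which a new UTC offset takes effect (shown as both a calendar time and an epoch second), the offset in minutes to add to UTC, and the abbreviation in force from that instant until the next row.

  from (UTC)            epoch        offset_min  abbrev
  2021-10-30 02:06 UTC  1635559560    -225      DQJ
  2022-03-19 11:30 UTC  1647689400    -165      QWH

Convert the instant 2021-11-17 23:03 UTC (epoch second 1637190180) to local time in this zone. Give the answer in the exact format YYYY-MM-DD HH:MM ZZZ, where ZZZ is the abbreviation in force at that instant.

2021-11-17 19:18 DQJ

Query: 2021-11-17 23:03 UTC
Rule 1/2 (DQJ, -03:45): 2021-10-30 02:06 UTC ≤ query < 2022-03-19 11:30 UTC
23·60 + 3 - 225 = 1158 min
1158 = 0·1440 + 1158; 1158 = 19·60 + 18 → 19:18, same day
→ 2021-11-17 19:18 DQJ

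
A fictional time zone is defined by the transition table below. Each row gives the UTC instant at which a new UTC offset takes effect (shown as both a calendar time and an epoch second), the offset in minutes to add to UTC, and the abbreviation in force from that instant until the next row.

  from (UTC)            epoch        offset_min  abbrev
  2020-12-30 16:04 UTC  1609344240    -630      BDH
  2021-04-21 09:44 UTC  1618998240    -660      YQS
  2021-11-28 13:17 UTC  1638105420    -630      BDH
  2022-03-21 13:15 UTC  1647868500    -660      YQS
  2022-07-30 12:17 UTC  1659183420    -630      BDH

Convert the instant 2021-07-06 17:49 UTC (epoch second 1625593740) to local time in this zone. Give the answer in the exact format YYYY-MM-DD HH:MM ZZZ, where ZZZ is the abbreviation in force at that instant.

2021-07-06 06:49 YQS

Query: 2021-07-06 17:49 UTC
Rule 2/5 (YQS, -11:00): 2021-04-21 09:44 UTC ≤ query < 2021-11-28 13:17 UTC
17·60 + 49 - 660 = 409 min
409 = 0·1440 + 409; 409 = 6·60 + 49 → 06:49, same day
→ 2021-07-06 06:49 YQS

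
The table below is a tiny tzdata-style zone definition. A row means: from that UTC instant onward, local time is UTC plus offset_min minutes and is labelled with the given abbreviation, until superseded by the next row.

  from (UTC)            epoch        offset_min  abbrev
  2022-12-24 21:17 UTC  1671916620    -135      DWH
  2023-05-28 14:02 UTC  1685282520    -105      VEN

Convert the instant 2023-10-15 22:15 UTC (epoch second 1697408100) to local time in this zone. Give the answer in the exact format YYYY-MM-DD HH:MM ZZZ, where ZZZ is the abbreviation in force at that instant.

2023-10-15 20:30 VEN

Query: 2023-10-15 22:15 UTC
Rule 2/2 (VEN, -01:45): 2023-05-28 14:02 UTC ≤ query < +∞
22·60 + 15 - 105 = 1230 min
1230 = 0·1440 + 1230; 1230 = 20·60 + 30 → 20:30, same day
→ 2023-10-15 20:30 VEN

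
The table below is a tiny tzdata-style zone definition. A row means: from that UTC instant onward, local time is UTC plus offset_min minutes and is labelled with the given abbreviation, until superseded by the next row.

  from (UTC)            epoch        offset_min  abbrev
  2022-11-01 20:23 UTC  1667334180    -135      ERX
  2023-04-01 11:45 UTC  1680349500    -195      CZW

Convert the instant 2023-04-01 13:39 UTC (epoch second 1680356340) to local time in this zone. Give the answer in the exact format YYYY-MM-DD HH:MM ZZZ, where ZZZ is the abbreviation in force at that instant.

Query: 2023-04-01 13:39 UTC
Rule 2/2 (CZW, -03:15): 2023-04-01 11:45 UTC ≤ query < +∞
13·60 + 39 - 195 = 624 min
624 = 0·1440 + 624; 624 = 10·60 + 24 → 10:24, same day
→ 2023-04-01 10:24 CZW

2023-04-01 10:24 CZW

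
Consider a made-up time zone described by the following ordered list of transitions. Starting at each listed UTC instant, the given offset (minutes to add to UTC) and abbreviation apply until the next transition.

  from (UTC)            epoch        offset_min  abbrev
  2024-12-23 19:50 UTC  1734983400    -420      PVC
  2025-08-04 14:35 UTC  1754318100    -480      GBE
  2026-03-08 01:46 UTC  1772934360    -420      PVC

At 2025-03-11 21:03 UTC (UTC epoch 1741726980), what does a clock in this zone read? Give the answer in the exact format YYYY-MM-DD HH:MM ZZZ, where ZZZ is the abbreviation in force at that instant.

2025-03-11 14:03 PVC

Query: 2025-03-11 21:03 UTC
Rule 1/3 (PVC, -07:00): 2024-12-23 19:50 UTC ≤ query < 2025-08-04 14:35 UTC
21·60 + 3 - 420 = 843 min
843 = 0·1440 + 843; 843 = 14·60 + 3 → 14:03, same day
→ 2025-03-11 14:03 PVC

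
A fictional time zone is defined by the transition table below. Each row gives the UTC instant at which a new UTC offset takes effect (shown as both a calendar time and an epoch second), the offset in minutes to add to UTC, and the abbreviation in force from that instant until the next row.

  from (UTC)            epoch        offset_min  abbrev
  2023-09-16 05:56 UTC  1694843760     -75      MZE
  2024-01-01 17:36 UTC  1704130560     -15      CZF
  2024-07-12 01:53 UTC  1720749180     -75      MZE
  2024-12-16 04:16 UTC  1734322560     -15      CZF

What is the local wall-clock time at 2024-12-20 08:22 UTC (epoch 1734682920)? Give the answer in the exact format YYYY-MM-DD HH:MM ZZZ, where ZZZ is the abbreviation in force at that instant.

Query: 2024-12-20 08:22 UTC
Rule 4/4 (CZF, -00:15): 2024-12-16 04:16 UTC ≤ query < +∞
8·60 + 22 - 15 = 487 min
487 = 0·1440 + 487; 487 = 8·60 + 7 → 08:07, same day
→ 2024-12-20 08:07 CZF

2024-12-20 08:07 CZF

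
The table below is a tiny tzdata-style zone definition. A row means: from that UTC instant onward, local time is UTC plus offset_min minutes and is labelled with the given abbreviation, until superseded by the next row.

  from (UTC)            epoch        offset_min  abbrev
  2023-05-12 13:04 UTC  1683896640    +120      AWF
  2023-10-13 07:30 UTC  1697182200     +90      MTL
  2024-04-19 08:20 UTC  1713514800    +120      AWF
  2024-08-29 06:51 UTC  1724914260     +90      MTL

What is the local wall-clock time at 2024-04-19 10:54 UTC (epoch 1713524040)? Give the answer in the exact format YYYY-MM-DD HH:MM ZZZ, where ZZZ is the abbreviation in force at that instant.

2024-04-19 12:54 AWF

Query: 2024-04-19 10:54 UTC
Rule 3/4 (AWF, +02:00): 2024-04-19 08:20 UTC ≤ query < 2024-08-29 06:51 UTC
10·60 + 54 + 120 = 774 min
774 = 0·1440 + 774; 774 = 12·60 + 54 → 12:54, same day
→ 2024-04-19 12:54 AWF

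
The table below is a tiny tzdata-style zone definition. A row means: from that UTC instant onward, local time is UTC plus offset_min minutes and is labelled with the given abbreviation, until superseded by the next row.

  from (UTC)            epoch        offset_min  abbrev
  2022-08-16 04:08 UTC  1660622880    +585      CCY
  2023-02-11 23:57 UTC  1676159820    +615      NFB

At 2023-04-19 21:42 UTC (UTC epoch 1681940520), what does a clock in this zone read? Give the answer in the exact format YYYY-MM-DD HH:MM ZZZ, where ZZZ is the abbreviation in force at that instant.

Query: 2023-04-19 21:42 UTC
Rule 2/2 (NFB, +10:15): 2023-02-11 23:57 UTC ≤ query < +∞
21·60 + 42 + 615 = 1917 min
1917 = 1·1440 + 477; 477 = 7·60 + 57 → 07:57, 2023-04-19 + 1 day = 2023-04-20
→ 2023-04-20 07:57 NFB

2023-04-20 07:57 NFB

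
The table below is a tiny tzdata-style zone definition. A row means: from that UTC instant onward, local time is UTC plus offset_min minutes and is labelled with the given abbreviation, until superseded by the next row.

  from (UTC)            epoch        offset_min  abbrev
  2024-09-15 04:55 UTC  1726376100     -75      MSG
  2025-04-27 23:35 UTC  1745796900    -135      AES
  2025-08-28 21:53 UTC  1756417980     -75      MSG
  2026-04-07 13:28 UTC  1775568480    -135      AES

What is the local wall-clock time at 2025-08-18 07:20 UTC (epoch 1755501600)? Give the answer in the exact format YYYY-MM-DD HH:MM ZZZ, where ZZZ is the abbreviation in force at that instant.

2025-08-18 05:05 AES

Query: 2025-08-18 07:20 UTC
Rule 2/4 (AES, -02:15): 2025-04-27 23:35 UTC ≤ query < 2025-08-28 21:53 UTC
7·60 + 20 - 135 = 305 min
305 = 0·1440 + 305; 305 = 5·60 + 5 → 05:05, same day
→ 2025-08-18 05:05 AES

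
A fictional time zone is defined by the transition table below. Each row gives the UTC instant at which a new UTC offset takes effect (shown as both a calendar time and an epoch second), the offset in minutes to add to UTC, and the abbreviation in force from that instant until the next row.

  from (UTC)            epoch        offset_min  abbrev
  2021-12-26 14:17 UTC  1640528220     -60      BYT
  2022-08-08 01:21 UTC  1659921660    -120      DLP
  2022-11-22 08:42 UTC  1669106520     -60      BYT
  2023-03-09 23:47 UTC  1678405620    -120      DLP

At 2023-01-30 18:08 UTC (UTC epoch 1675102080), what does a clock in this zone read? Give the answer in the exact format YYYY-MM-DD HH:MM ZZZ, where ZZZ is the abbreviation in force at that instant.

Query: 2023-01-30 18:08 UTC
Rule 3/4 (BYT, -01:00): 2022-11-22 08:42 UTC ≤ query < 2023-03-09 23:47 UTC
18·60 + 8 - 60 = 1028 min
1028 = 0·1440 + 1028; 1028 = 17·60 + 8 → 17:08, same day
→ 2023-01-30 17:08 BYT

2023-01-30 17:08 BYT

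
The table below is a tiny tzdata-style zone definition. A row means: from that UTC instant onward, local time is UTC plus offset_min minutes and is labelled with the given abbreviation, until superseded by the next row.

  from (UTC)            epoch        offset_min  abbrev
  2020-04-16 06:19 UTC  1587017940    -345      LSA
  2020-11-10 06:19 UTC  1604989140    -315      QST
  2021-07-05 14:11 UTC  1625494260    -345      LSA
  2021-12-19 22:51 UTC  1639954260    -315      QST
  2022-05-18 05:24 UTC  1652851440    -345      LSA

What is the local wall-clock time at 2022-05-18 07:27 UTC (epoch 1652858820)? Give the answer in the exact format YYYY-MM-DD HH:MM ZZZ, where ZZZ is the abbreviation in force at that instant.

Query: 2022-05-18 07:27 UTC
Rule 5/5 (LSA, -05:45): 2022-05-18 05:24 UTC ≤ query < +∞
7·60 + 27 - 345 = 102 min
102 = 0·1440 + 102; 102 = 1·60 + 42 → 01:42, same day
→ 2022-05-18 01:42 LSA

2022-05-18 01:42 LSA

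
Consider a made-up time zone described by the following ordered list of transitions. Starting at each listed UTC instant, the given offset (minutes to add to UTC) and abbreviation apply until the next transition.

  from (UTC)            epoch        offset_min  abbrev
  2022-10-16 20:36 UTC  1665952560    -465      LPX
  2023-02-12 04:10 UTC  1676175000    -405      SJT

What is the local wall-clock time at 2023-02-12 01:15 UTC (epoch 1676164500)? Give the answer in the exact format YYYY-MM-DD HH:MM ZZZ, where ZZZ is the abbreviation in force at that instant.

2023-02-11 17:30 LPX

Query: 2023-02-12 01:15 UTC
Rule 1/2 (LPX, -07:45): 2022-10-16 20:36 UTC ≤ query < 2023-02-12 04:10 UTC
1·60 + 15 - 465 = -390 min
-390 = -1·1440 + 1050; 1050 = 17·60 + 30 → 17:30, 2023-02-12 - 1 day = 2023-02-11
→ 2023-02-11 17:30 LPX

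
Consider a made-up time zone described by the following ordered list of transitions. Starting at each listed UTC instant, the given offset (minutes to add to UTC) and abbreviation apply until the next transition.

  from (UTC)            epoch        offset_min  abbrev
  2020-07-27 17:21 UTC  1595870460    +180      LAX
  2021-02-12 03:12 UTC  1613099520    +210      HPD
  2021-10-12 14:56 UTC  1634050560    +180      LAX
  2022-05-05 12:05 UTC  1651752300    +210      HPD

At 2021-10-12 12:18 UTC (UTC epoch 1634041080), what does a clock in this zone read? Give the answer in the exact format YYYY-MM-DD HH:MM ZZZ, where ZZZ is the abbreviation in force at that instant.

Query: 2021-10-12 12:18 UTC
Rule 2/4 (HPD, +03:30): 2021-02-12 03:12 UTC ≤ query < 2021-10-12 14:56 UTC
12·60 + 18 + 210 = 948 min
948 = 0·1440 + 948; 948 = 15·60 + 48 → 15:48, same day
→ 2021-10-12 15:48 HPD

2021-10-12 15:48 HPD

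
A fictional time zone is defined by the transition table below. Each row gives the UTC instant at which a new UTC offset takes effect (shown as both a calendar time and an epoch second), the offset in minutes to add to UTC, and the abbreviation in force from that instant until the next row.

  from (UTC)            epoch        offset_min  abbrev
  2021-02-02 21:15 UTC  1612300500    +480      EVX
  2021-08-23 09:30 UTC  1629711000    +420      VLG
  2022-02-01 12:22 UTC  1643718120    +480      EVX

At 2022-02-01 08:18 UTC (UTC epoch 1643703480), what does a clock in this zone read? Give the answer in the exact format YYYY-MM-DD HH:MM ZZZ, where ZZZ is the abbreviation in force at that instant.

2022-02-01 15:18 VLG

Query: 2022-02-01 08:18 UTC
Rule 2/3 (VLG, +07:00): 2021-08-23 09:30 UTC ≤ query < 2022-02-01 12:22 UTC
8·60 + 18 + 420 = 918 min
918 = 0·1440 + 918; 918 = 15·60 + 18 → 15:18, same day
→ 2022-02-01 15:18 VLG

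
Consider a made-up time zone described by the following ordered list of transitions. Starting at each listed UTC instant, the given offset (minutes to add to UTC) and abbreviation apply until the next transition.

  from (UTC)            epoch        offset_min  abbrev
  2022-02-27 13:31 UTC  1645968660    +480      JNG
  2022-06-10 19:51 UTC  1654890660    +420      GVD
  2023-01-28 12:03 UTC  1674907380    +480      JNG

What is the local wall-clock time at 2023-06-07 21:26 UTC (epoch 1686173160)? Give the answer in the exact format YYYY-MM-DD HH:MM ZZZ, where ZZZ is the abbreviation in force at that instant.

Query: 2023-06-07 21:26 UTC
Rule 3/3 (JNG, +08:00): 2023-01-28 12:03 UTC ≤ query < +∞
21·60 + 26 + 480 = 1766 min
1766 = 1·1440 + 326; 326 = 5·60 + 26 → 05:26, 2023-06-07 + 1 day = 2023-06-08
→ 2023-06-08 05:26 JNG

2023-06-08 05:26 JNG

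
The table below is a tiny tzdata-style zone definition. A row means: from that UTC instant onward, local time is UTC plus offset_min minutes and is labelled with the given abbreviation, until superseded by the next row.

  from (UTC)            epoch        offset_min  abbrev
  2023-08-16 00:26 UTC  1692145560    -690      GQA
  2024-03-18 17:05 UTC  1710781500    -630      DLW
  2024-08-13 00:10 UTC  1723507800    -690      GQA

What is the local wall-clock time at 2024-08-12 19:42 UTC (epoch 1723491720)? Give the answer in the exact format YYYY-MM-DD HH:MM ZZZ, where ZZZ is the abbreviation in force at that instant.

2024-08-12 09:12 DLW

Query: 2024-08-12 19:42 UTC
Rule 2/3 (DLW, -10:30): 2024-03-18 17:05 UTC ≤ query < 2024-08-13 00:10 UTC
19·60 + 42 - 630 = 552 min
552 = 0·1440 + 552; 552 = 9·60 + 12 → 09:12, same day
→ 2024-08-12 09:12 DLW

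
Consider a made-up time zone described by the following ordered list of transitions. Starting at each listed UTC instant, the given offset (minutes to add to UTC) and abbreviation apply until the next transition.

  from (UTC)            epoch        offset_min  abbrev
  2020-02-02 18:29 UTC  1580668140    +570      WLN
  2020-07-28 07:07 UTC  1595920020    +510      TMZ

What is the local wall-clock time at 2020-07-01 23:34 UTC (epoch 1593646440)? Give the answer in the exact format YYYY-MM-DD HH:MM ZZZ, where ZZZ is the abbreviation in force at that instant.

Query: 2020-07-01 23:34 UTC
Rule 1/2 (WLN, +09:30): 2020-02-02 18:29 UTC ≤ query < 2020-07-28 07:07 UTC
23·60 + 34 + 570 = 1984 min
1984 = 1·1440 + 544; 544 = 9·60 + 4 → 09:04, 2020-07-01 + 1 day = 2020-07-02
→ 2020-07-02 09:04 WLN

2020-07-02 09:04 WLN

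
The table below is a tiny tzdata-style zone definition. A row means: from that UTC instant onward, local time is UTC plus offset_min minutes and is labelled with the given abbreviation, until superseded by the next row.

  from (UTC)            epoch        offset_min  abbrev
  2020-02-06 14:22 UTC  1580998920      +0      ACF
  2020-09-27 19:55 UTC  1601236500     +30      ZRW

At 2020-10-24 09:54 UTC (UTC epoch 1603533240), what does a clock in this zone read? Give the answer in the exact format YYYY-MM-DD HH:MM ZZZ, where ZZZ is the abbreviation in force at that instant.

Query: 2020-10-24 09:54 UTC
Rule 2/2 (ZRW, +00:30): 2020-09-27 19:55 UTC ≤ query < +∞
9·60 + 54 + 30 = 624 min
624 = 0·1440 + 624; 624 = 10·60 + 24 → 10:24, same day
→ 2020-10-24 10:24 ZRW

2020-10-24 10:24 ZRW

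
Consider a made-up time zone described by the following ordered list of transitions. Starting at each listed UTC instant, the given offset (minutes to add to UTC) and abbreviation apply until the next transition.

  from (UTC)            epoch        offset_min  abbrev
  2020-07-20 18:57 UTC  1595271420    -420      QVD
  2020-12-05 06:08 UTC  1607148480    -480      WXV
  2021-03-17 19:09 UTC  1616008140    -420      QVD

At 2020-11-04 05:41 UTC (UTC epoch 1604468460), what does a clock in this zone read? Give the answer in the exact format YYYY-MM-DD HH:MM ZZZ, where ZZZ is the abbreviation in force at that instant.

Query: 2020-11-04 05:41 UTC
Rule 1/3 (QVD, -07:00): 2020-07-20 18:57 UTC ≤ query < 2020-12-05 06:08 UTC
5·60 + 41 - 420 = -79 min
-79 = -1·1440 + 1361; 1361 = 22·60 + 41 → 22:41, 2020-11-04 - 1 day = 2020-11-03
→ 2020-11-03 22:41 QVD

2020-11-03 22:41 QVD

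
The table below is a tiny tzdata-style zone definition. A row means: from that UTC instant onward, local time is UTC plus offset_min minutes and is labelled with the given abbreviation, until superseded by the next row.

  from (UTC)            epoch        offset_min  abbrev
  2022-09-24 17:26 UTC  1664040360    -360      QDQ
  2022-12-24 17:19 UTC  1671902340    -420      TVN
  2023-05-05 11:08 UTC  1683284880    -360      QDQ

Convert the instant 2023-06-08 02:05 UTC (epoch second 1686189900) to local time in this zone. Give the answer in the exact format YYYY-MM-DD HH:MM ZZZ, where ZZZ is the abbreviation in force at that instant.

Query: 2023-06-08 02:05 UTC
Rule 3/3 (QDQ, -06:00): 2023-05-05 11:08 UTC ≤ query < +∞
2·60 + 5 - 360 = -235 min
-235 = -1·1440 + 1205; 1205 = 20·60 + 5 → 20:05, 2023-06-08 - 1 day = 2023-06-07
→ 2023-06-07 20:05 QDQ

2023-06-07 20:05 QDQ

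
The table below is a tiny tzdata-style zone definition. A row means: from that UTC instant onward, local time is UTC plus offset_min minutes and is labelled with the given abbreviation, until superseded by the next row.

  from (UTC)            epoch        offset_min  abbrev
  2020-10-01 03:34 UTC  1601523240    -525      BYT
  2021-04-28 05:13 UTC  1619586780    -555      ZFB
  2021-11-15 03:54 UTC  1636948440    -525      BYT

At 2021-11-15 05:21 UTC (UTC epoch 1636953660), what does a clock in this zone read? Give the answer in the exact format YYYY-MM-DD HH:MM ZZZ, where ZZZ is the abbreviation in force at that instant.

Query: 2021-11-15 05:21 UTC
Rule 3/3 (BYT, -08:45): 2021-11-15 03:54 UTC ≤ query < +∞
5·60 + 21 - 525 = -204 min
-204 = -1·1440 + 1236; 1236 = 20·60 + 36 → 20:36, 2021-11-15 - 1 day = 2021-11-14
→ 2021-11-14 20:36 BYT

2021-11-14 20:36 BYT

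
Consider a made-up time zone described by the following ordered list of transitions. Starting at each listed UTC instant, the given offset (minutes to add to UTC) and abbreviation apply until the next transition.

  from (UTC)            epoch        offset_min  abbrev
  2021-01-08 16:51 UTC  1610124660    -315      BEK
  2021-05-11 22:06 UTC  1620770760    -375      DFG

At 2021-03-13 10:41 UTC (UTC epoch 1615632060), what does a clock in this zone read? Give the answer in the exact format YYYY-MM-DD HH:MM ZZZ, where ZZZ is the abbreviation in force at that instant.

Query: 2021-03-13 10:41 UTC
Rule 1/2 (BEK, -05:15): 2021-01-08 16:51 UTC ≤ query < 2021-05-11 22:06 UTC
10·60 + 41 - 315 = 326 min
326 = 0·1440 + 326; 326 = 5·60 + 26 → 05:26, same day
→ 2021-03-13 05:26 BEK

2021-03-13 05:26 BEK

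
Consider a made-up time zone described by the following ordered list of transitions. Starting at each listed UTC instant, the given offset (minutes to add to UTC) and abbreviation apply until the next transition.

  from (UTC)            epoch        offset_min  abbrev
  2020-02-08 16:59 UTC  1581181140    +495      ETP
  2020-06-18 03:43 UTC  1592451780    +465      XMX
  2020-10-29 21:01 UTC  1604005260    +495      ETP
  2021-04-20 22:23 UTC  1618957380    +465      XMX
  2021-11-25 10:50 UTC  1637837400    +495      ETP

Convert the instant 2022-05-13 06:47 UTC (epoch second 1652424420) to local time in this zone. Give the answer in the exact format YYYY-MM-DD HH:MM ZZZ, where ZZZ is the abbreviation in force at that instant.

Query: 2022-05-13 06:47 UTC
Rule 5/5 (ETP, +08:15): 2021-11-25 10:50 UTC ≤ query < +∞
6·60 + 47 + 495 = 902 min
902 = 0·1440 + 902; 902 = 15·60 + 2 → 15:02, same day
→ 2022-05-13 15:02 ETP

2022-05-13 15:02 ETP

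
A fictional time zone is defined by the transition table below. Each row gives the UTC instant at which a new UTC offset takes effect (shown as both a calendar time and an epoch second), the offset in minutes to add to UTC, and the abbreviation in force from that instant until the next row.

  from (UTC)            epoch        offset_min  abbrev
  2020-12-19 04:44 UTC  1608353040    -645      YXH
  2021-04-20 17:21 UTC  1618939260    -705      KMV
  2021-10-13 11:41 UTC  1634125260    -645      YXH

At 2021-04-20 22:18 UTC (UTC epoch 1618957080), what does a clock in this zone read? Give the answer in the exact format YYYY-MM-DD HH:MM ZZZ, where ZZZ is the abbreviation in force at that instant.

Query: 2021-04-20 22:18 UTC
Rule 2/3 (KMV, -11:45): 2021-04-20 17:21 UTC ≤ query < 2021-10-13 11:41 UTC
22·60 + 18 - 705 = 633 min
633 = 0·1440 + 633; 633 = 10·60 + 33 → 10:33, same day
→ 2021-04-20 10:33 KMV

2021-04-20 10:33 KMV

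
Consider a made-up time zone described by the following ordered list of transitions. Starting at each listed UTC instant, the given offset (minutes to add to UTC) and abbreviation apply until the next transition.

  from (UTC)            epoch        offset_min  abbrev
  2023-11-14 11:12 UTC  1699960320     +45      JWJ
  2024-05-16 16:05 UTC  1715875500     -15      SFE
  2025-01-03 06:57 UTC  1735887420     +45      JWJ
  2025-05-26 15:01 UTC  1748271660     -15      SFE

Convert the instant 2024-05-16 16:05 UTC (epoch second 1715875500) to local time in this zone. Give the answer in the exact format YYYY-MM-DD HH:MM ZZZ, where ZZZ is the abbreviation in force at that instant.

Query: 2024-05-16 16:05 UTC
Rule 2/4 (SFE, -00:15): 2024-05-16 16:05 UTC ≤ query < 2025-01-03 06:57 UTC
16·60 + 5 - 15 = 950 min
950 = 0·1440 + 950; 950 = 15·60 + 50 → 15:50, same day
→ 2024-05-16 15:50 SFE

2024-05-16 15:50 SFE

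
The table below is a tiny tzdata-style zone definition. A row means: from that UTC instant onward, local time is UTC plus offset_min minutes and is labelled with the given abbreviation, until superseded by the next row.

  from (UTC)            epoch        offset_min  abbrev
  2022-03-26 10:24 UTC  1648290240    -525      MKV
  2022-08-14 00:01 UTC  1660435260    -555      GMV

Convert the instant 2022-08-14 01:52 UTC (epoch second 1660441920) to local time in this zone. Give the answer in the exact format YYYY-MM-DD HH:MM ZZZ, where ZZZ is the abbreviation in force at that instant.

2022-08-13 16:37 GMV

Query: 2022-08-14 01:52 UTC
Rule 2/2 (GMV, -09:15): 2022-08-14 00:01 UTC ≤ query < +∞
1·60 + 52 - 555 = -443 min
-443 = -1·1440 + 997; 997 = 16·60 + 37 → 16:37, 2022-08-14 - 1 day = 2022-08-13
→ 2022-08-13 16:37 GMV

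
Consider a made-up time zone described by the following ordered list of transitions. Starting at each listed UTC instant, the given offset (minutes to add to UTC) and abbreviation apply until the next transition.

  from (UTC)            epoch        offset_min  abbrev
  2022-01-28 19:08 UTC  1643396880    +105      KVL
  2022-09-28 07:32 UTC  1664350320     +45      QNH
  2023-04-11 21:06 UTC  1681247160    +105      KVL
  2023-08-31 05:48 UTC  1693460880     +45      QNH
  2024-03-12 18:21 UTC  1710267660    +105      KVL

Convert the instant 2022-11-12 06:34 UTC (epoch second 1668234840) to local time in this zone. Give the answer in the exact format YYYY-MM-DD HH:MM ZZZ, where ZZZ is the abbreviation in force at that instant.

Query: 2022-11-12 06:34 UTC
Rule 2/5 (QNH, +00:45): 2022-09-28 07:32 UTC ≤ query < 2023-04-11 21:06 UTC
6·60 + 34 + 45 = 439 min
439 = 0·1440 + 439; 439 = 7·60 + 19 → 07:19, same day
→ 2022-11-12 07:19 QNH

2022-11-12 07:19 QNH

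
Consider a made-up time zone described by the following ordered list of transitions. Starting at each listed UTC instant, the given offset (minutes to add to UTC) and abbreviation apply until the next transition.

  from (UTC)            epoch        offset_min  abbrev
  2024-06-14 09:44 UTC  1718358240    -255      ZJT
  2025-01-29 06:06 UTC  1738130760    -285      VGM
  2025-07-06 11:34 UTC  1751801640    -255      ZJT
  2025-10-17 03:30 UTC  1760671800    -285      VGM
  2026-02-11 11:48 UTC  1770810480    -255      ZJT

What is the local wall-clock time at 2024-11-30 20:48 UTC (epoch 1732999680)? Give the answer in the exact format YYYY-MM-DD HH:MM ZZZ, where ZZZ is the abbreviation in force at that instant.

Query: 2024-11-30 20:48 UTC
Rule 1/5 (ZJT, -04:15): 2024-06-14 09:44 UTC ≤ query < 2025-01-29 06:06 UTC
20·60 + 48 - 255 = 993 min
993 = 0·1440 + 993; 993 = 16·60 + 33 → 16:33, same day
→ 2024-11-30 16:33 ZJT

2024-11-30 16:33 ZJT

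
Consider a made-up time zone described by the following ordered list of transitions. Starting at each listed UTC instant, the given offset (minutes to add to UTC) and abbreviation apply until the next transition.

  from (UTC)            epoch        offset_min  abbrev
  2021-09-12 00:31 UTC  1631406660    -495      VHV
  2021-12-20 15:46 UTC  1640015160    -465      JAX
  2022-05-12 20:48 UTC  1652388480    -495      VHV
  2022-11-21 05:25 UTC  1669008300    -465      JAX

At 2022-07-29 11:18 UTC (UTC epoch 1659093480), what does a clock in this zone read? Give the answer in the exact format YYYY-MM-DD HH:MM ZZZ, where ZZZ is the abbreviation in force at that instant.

Query: 2022-07-29 11:18 UTC
Rule 3/4 (VHV, -08:15): 2022-05-12 20:48 UTC ≤ query < 2022-11-21 05:25 UTC
11·60 + 18 - 495 = 183 min
183 = 0·1440 + 183; 183 = 3·60 + 3 → 03:03, same day
→ 2022-07-29 03:03 VHV

2022-07-29 03:03 VHV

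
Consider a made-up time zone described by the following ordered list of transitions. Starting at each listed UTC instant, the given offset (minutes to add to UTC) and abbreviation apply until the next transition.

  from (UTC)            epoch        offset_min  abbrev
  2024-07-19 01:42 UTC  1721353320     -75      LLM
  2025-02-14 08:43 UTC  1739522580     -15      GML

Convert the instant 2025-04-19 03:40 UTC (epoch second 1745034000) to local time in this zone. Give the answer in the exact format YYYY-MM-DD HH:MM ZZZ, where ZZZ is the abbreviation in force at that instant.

2025-04-19 03:25 GML

Query: 2025-04-19 03:40 UTC
Rule 2/2 (GML, -00:15): 2025-02-14 08:43 UTC ≤ query < +∞
3·60 + 40 - 15 = 205 min
205 = 0·1440 + 205; 205 = 3·60 + 25 → 03:25, same day
→ 2025-04-19 03:25 GML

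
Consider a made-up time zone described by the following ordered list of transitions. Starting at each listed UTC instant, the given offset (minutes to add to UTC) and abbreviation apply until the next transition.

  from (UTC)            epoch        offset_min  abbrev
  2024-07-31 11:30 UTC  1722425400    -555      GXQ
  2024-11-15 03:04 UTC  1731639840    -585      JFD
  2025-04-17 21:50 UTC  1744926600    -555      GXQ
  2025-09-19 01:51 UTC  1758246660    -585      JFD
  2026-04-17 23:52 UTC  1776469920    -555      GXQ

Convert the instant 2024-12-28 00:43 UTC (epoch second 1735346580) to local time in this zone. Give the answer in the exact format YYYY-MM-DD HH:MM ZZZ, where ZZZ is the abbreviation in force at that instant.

Query: 2024-12-28 00:43 UTC
Rule 2/5 (JFD, -09:45): 2024-11-15 03:04 UTC ≤ query < 2025-04-17 21:50 UTC
0·60 + 43 - 585 = -542 min
-542 = -1·1440 + 898; 898 = 14·60 + 58 → 14:58, 2024-12-28 - 1 day = 2024-12-27
→ 2024-12-27 14:58 JFD

2024-12-27 14:58 JFD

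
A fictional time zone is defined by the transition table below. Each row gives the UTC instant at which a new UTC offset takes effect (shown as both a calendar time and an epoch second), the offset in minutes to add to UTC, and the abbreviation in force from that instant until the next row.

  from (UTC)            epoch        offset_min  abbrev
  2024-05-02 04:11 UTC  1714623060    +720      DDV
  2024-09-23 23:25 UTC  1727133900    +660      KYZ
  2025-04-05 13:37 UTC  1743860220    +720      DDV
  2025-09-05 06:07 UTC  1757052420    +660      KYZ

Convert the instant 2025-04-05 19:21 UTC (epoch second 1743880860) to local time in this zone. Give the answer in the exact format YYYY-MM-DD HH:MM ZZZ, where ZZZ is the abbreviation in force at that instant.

Query: 2025-04-05 19:21 UTC
Rule 3/4 (DDV, +12:00): 2025-04-05 13:37 UTC ≤ query < 2025-09-05 06:07 UTC
19·60 + 21 + 720 = 1881 min
1881 = 1·1440 + 441; 441 = 7·60 + 21 → 07:21, 2025-04-05 + 1 day = 2025-04-06
→ 2025-04-06 07:21 DDV

2025-04-06 07:21 DDV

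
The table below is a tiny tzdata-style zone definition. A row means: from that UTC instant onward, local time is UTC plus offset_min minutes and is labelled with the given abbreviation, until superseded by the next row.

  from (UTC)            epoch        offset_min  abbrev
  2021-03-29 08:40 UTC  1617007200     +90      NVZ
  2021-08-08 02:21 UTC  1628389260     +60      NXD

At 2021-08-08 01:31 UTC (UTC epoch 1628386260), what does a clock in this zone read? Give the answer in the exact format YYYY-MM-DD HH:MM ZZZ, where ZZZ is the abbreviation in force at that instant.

2021-08-08 03:01 NVZ

Query: 2021-08-08 01:31 UTC
Rule 1/2 (NVZ, +01:30): 2021-03-29 08:40 UTC ≤ query < 2021-08-08 02:21 UTC
1·60 + 31 + 90 = 181 min
181 = 0·1440 + 181; 181 = 3·60 + 1 → 03:01, same day
→ 2021-08-08 03:01 NVZ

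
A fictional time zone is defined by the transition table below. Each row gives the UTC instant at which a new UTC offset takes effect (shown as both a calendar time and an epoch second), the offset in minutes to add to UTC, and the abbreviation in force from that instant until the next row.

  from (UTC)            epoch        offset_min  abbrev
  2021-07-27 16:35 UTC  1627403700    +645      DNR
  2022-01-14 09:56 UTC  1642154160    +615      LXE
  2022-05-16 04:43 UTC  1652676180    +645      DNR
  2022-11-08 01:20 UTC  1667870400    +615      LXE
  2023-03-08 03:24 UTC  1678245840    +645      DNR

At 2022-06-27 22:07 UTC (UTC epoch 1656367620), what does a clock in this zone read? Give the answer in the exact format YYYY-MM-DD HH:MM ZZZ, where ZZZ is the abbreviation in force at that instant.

2022-06-28 08:52 DNR

Query: 2022-06-27 22:07 UTC
Rule 3/5 (DNR, +10:45): 2022-05-16 04:43 UTC ≤ query < 2022-11-08 01:20 UTC
22·60 + 7 + 645 = 1972 min
1972 = 1·1440 + 532; 532 = 8·60 + 52 → 08:52, 2022-06-27 + 1 day = 2022-06-28
→ 2022-06-28 08:52 DNR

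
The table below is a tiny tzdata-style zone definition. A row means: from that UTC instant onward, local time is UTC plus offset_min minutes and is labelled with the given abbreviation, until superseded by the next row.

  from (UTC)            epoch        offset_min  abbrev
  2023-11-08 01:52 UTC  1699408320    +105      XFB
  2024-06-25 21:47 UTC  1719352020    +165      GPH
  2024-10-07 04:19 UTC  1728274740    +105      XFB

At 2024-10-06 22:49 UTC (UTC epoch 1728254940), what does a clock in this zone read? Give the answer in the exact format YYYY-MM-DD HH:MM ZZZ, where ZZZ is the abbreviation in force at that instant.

2024-10-07 01:34 GPH

Query: 2024-10-06 22:49 UTC
Rule 2/3 (GPH, +02:45): 2024-06-25 21:47 UTC ≤ query < 2024-10-07 04:19 UTC
22·60 + 49 + 165 = 1534 min
1534 = 1·1440 + 94; 94 = 1·60 + 34 → 01:34, 2024-10-06 + 1 day = 2024-10-07
→ 2024-10-07 01:34 GPH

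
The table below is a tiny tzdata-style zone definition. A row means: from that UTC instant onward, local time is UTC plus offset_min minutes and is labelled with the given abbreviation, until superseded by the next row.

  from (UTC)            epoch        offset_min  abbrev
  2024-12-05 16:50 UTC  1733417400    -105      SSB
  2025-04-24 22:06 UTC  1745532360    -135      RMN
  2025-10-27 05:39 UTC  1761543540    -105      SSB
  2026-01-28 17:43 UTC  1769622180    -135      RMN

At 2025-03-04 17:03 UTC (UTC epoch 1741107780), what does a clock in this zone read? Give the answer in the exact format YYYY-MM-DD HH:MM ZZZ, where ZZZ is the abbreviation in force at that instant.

2025-03-04 15:18 SSB

Query: 2025-03-04 17:03 UTC
Rule 1/4 (SSB, -01:45): 2024-12-05 16:50 UTC ≤ query < 2025-04-24 22:06 UTC
17·60 + 3 - 105 = 918 min
918 = 0·1440 + 918; 918 = 15·60 + 18 → 15:18, same day
→ 2025-03-04 15:18 SSB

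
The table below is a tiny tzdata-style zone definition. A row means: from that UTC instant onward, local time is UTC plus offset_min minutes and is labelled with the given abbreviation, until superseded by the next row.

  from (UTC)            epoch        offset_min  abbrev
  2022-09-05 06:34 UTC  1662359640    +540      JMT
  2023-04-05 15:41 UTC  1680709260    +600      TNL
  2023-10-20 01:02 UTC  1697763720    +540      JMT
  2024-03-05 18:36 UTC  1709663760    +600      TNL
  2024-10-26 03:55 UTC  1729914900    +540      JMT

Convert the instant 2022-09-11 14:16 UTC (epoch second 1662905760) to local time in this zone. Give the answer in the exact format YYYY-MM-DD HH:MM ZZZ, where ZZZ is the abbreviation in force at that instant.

2022-09-11 23:16 JMT

Query: 2022-09-11 14:16 UTC
Rule 1/5 (JMT, +09:00): 2022-09-05 06:34 UTC ≤ query < 2023-04-05 15:41 UTC
14·60 + 16 + 540 = 1396 min
1396 = 0·1440 + 1396; 1396 = 23·60 + 16 → 23:16, same day
→ 2022-09-11 23:16 JMT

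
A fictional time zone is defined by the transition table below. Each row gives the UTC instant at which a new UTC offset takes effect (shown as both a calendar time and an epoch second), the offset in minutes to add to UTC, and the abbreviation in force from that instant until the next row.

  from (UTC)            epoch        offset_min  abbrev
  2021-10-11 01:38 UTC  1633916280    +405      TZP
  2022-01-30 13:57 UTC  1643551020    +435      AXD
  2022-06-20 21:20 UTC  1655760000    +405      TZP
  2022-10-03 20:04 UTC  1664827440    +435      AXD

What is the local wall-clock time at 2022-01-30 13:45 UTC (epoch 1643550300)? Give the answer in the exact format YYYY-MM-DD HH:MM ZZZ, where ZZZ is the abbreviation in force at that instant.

2022-01-30 20:30 TZP

Query: 2022-01-30 13:45 UTC
Rule 1/4 (TZP, +06:45): 2021-10-11 01:38 UTC ≤ query < 2022-01-30 13:57 UTC
13·60 + 45 + 405 = 1230 min
1230 = 0·1440 + 1230; 1230 = 20·60 + 30 → 20:30, same day
→ 2022-01-30 20:30 TZP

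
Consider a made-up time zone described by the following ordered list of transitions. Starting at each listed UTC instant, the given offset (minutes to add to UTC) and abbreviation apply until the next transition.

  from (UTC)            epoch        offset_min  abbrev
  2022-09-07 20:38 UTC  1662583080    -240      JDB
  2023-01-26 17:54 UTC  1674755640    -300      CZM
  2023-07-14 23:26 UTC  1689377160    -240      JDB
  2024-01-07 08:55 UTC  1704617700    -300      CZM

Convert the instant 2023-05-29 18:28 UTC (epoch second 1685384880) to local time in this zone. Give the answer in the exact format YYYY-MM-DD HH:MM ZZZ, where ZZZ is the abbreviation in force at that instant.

2023-05-29 13:28 CZM

Query: 2023-05-29 18:28 UTC
Rule 2/4 (CZM, -05:00): 2023-01-26 17:54 UTC ≤ query < 2023-07-14 23:26 UTC
18·60 + 28 - 300 = 808 min
808 = 0·1440 + 808; 808 = 13·60 + 28 → 13:28, same day
→ 2023-05-29 13:28 CZM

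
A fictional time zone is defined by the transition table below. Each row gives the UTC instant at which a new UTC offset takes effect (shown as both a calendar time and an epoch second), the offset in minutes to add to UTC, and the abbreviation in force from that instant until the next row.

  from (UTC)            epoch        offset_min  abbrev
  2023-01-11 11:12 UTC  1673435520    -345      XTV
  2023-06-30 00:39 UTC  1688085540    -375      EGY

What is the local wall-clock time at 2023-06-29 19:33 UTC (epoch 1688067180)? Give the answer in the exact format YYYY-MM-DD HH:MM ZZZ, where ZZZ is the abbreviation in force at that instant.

2023-06-29 13:48 XTV

Query: 2023-06-29 19:33 UTC
Rule 1/2 (XTV, -05:45): 2023-01-11 11:12 UTC ≤ query < 2023-06-30 00:39 UTC
19·60 + 33 - 345 = 828 min
828 = 0·1440 + 828; 828 = 13·60 + 48 → 13:48, same day
→ 2023-06-29 13:48 XTV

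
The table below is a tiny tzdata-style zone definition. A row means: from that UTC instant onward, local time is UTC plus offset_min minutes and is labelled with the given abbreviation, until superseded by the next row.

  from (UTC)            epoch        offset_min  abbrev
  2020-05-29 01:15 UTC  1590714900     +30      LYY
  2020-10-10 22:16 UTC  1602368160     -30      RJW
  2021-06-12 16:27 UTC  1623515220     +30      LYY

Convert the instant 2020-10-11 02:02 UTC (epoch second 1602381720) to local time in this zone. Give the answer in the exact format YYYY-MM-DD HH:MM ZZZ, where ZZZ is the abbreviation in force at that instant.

Query: 2020-10-11 02:02 UTC
Rule 2/3 (RJW, -00:30): 2020-10-10 22:16 UTC ≤ query < 2021-06-12 16:27 UTC
2·60 + 2 - 30 = 92 min
92 = 0·1440 + 92; 92 = 1·60 + 32 → 01:32, same day
→ 2020-10-11 01:32 RJW

2020-10-11 01:32 RJW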